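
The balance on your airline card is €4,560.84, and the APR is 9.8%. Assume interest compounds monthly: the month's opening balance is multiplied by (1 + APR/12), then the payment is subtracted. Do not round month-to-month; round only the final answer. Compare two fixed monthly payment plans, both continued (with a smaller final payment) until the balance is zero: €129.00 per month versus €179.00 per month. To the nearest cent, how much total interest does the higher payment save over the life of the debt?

Monthly rate r = 9.8%/12 = 0.816667% = 0.00816667.
At €129.00/mo: n = ⌈−ln(1 − rB₀/P)/ln(1+r)⌉ = 42 payments (last €114.84); total interest = total paid − €4,560.84 = €843.00.
At €179.00/mo: 29 payments (last €122.54); total interest €573.70.
Interest saved = €843.00 − €573.70 = €269.30.

€269.30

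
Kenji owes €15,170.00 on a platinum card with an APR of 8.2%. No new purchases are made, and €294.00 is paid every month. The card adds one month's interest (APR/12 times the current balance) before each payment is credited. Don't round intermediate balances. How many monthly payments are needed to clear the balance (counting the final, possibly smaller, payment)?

64 months

Monthly rate r = 8.2%/12 = 0.683333% = 0.00683333.
Recurrence: B ← B·(1+r) − €294.00.
Month 1: interest €103.66; balance after payment €14,979.66.
Month 2: interest €102.36; balance after payment €14,788.02.
Closed form: n = −ln(1 − rB₀/P)/ln(1+r) = −ln(0.64741)/ln(1.00683) ≈ 63.843, so the balance reaches zero during payment 64.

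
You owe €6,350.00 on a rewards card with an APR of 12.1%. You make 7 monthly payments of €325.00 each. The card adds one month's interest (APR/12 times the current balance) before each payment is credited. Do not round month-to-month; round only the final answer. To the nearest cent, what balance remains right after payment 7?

Monthly rate r = 12.1%/12 = 1.00833% = 0.0100833.
Each month: B ← B·(1+r) − €325.00.
Month 1: interest €64.03; balance after payment €6,089.03.
Month 2: interest €61.40; balance after payment €5,825.43.
Month 3: interest €58.74; balance after payment €5,559.17.
Month 4: interest €56.05; balance after payment €5,290.22.
Month 5: interest €53.34; balance after payment €5,018.56.
Month 6: interest €50.60; balance after payment €4,744.17.
Month 7: interest €47.84; balance after payment €4,467.01.

€4,467.01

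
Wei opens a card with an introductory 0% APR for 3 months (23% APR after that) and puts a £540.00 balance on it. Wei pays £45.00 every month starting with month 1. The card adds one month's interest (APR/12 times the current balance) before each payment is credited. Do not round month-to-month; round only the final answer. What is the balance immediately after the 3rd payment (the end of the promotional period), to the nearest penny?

£405.00

Promo months 1–3 at r₀ = 0%/12 = 0; months 4+ at r₁ = 23%/12 = 0.0191667.
After month 3 (no interest yet): B = £540.00 − 3·£45.00 = £405.00.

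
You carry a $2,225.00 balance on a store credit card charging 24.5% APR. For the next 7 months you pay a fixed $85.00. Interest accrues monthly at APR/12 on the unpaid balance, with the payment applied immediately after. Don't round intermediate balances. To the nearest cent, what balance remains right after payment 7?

Monthly rate r = 24.5%/12 = 2.04167% = 0.0204167.
Each month: B ← B·(1+r) − $85.00.
Month 1: interest $45.43; balance after payment $2,185.43.
Month 2: interest $44.62; balance after payment $2,145.05.
Month 3: interest $43.79; balance after payment $2,103.84.
Month 4: interest $42.95; balance after payment $2,061.79.
Month 5: interest $42.09; balance after payment $2,018.89.
Month 6: interest $41.22; balance after payment $1,975.11.
Month 7: interest $40.33; balance after payment $1,930.43.

$1,930.43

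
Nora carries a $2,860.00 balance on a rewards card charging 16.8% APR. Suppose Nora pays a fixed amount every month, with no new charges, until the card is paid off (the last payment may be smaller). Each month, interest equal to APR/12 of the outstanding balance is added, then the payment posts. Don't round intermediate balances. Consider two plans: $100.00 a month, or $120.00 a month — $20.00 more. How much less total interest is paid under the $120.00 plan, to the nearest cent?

Monthly rate r = 16.8%/12 = 1.4% = 0.014.
At $100.00/mo: n = ⌈−ln(1 − rB₀/P)/ln(1+r)⌉ = 37 payments (last $79.15); total interest = total paid − $2,860.00 = $819.15.
At $120.00/mo: 30 payments (last $24.14); total interest $644.14.
Interest saved = $819.15 − $644.14 = $175.01.

$175.01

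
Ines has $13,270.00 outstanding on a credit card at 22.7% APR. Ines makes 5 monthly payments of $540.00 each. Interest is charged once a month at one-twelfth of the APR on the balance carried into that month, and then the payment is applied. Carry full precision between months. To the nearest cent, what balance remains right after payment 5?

$11,769.41

Monthly rate r = 22.7%/12 = 1.89167% = 0.0189167.
Each month: B ← B·(1+r) − $540.00.
Month 1: interest $251.02; balance after payment $12,981.02.
Month 2: interest $245.56; balance after payment $12,686.58.
Month 3: interest $239.99; balance after payment $12,386.57.
Month 4: interest $234.31; balance after payment $12,080.88.
Month 5: interest $228.53; balance after payment $11,769.41.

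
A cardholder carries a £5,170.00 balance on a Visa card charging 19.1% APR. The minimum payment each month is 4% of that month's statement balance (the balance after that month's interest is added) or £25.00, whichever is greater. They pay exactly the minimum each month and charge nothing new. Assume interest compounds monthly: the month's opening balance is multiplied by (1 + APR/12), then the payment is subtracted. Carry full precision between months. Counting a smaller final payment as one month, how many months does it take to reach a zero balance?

117 months

Monthly rate r = 19.1%/12 = 1.59167% = 0.0159167.
While 4% of the post-interest balance exceeds £25.00, each month B ← (B·(1+r))·(1 − 0.04), i.e. B shrinks by the factor (1+r)·0.96 = 0.97528.
This holds for months 1–86. Entering month 87 the balance is £600.64; 4% of the post-interest balance is now below £25.00, so the flat £25.00 minimum applies from here.
From month 87 a fixed £25.00 at rate r clears £600.64 in 31 more payments. Total: 86 + 31 = 117 months.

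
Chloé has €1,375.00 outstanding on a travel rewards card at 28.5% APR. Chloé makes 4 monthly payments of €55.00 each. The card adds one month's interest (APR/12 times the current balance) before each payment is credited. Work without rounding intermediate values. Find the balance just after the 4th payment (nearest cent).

Monthly rate r = 28.5%/12 = 2.375% = 0.02375.
Each month: B ← B·(1+r) − €55.00.
Month 1: interest €32.66; balance after payment €1,352.66.
Month 2: interest €32.13; balance after payment €1,329.78.
Month 3: interest €31.58; balance after payment €1,306.36.
Month 4: interest €31.03; balance after payment €1,282.39.

€1,282.39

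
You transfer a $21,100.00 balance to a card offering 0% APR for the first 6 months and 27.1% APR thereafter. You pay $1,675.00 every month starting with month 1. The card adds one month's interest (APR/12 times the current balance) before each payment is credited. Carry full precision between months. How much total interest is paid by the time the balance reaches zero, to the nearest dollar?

$1,053

Promo months 1–6 at r₀ = 0%/12 = 0; months 7+ at r₁ = 27.1%/12 = 0.0225833.
After month 6 (no interest yet): B = $21,100.00 − 6·$1,675.00 = $11,050.00.
Then at r₁ with $1,675.00/mo: n₂ = −ln(1 − r₁·B/P)/ln(1+r₁) ≈ 7.22 → 8 more payments.
Total paid = 13·$1,675.00 + $378.12 = $22,153.12; interest = $22,153.12 − $21,100.00 = $1,053.12.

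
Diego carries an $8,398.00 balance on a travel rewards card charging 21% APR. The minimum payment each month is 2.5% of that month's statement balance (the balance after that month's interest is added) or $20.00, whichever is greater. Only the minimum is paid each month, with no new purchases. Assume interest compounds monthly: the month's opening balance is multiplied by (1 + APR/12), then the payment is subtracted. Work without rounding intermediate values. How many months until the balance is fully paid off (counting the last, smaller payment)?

365 months

Monthly rate r = 21%/12 = 1.75% = 0.0175.
While 2.5% of the post-interest balance exceeds $20.00, each month B ← (B·(1+r))·(1 − 0.025), i.e. B shrinks by the factor (1+r)·0.975 = 0.99206.
This holds for months 1–298. Entering month 299 the balance is $781.28; 2.5% of the post-interest balance is now below $20.00, so the flat $20.00 minimum applies from here.
From month 299 a fixed $20.00 at rate r clears $781.28 in 67 more payments. Total: 298 + 67 = 365 months.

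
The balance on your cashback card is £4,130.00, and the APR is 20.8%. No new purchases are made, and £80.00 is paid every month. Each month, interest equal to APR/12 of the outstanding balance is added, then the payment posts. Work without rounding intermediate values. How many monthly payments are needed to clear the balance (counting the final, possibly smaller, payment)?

Monthly rate r = 20.8%/12 = 1.73333% = 0.0173333.
Recurrence: B ← B·(1+r) − £80.00.
Month 1: interest £71.59; balance after payment £4,121.59.
Month 2: interest £71.44; balance after payment £4,113.03.
Closed form: n = −ln(1 − rB₀/P)/ln(1+r) = −ln(0.10517)/ln(1.01733) ≈ 131.058, so the balance reaches zero during payment 132.

132 payments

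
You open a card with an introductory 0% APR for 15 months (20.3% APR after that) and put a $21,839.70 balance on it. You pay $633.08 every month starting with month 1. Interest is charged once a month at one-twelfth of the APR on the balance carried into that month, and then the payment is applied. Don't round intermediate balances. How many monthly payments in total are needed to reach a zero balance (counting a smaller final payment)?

Promo months 1–15 at r₀ = 0%/12 = 0; months 16+ at r₁ = 20.3%/12 = 0.0169167.
After month 15 (no interest yet): B = $21,839.70 − 15·$633.08 = $12,343.50.
Then at r₁ with $633.08/mo: n₂ = −ln(1 − r₁·B/P)/ln(1+r₁) ≈ 23.86 → 24 more payments.

39 payments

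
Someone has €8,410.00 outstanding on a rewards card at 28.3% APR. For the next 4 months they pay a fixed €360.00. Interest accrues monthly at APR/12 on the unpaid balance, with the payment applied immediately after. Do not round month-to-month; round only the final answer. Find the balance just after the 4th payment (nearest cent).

€7,740.11

Monthly rate r = 28.3%/12 = 2.35833% = 0.0235833.
Each month: B ← B·(1+r) − €360.00.
Month 1: interest €198.34; balance after payment €8,248.34.
Month 2: interest €194.52; balance after payment €8,082.86.
Month 3: interest €190.62; balance after payment €7,913.48.
Month 4: interest €186.63; balance after payment €7,740.11.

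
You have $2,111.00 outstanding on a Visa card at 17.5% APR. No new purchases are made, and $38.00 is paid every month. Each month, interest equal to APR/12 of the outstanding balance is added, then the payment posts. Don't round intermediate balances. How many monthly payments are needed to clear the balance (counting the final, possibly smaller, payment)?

115 payments

Monthly rate r = 17.5%/12 = 1.45833% = 0.0145833.
Recurrence: B ← B·(1+r) − $38.00.
Month 1: interest $30.79; balance after payment $2,103.79.
Month 2: interest $30.68; balance after payment $2,096.47.
Closed form: n = −ln(1 − rB₀/P)/ln(1+r) = −ln(0.18986)/ln(1.01458) ≈ 114.759, so the balance reaches zero during payment 115.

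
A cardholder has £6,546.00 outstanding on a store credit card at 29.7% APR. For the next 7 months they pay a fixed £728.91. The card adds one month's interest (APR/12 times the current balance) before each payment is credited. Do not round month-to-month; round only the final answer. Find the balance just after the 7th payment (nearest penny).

Monthly rate r = 29.7%/12 = 2.475% = 0.02475.
Each month: B ← B·(1+r) − £728.91.
Month 1: interest £162.01; balance after payment £5,979.10.
Month 2: interest £147.98; balance after payment £5,398.18.
Month 3: interest £133.60; balance after payment £4,802.87.
Month 4: interest £118.87; balance after payment £4,192.83.
Month 5: interest £103.77; balance after payment £3,567.69.
Month 6: interest £88.30; balance after payment £2,927.09.
Month 7: interest £72.45; balance after payment £2,270.62.

£2,270.62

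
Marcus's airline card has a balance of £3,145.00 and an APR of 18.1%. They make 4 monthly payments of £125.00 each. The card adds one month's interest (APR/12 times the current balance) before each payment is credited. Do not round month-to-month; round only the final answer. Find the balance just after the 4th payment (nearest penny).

£2,827.66

Monthly rate r = 18.1%/12 = 1.50833% = 0.0150833.
Each month: B ← B·(1+r) − £125.00.
Month 1: interest £47.44; balance after payment £3,067.44.
Month 2: interest £46.27; balance after payment £2,988.70.
Month 3: interest £45.08; balance after payment £2,908.78.
Month 4: interest £43.87; balance after payment £2,827.66.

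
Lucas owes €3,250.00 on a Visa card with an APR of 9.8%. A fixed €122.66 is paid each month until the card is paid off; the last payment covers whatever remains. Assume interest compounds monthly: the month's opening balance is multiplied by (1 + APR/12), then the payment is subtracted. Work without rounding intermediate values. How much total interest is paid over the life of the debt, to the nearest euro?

€427

Monthly rate r = 9.8%/12 = 0.816667% = 0.00816667.
Payoff takes n = ⌈−ln(1 − rB₀/P)/ln(1+r)⌉ = ⌈29.979⌉ = 30 payments; the last is €120.12.
Total paid = 29·€122.66 + €120.12 = €3,677.26.
Total interest = total paid − principal = €3,677.26 − €3,250.00 = €427.26.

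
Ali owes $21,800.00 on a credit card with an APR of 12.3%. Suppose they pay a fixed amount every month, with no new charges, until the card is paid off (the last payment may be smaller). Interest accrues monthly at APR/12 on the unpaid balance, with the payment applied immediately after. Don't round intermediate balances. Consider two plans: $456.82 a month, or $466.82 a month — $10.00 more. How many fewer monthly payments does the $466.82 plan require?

Monthly rate r = 12.3%/12 = 1.025% = 0.01025.
At $456.82/mo: n = ⌈−ln(1 − rB₀/P)/ln(1+r)⌉ = 66 payments (last $394.73); total interest = total paid − $21,800.00 = $8,288.03.
At $466.82/mo: 64 payments (last $407.58); total interest $8,017.24.
Payments saved = 66 − 64 = 2.

2 fewer payments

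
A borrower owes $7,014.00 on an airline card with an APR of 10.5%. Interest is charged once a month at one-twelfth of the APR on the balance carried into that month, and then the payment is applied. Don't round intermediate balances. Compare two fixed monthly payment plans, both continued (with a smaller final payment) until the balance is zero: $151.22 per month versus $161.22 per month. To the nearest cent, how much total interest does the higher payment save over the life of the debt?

$170.43

Monthly rate r = 10.5%/12 = 0.875% = 0.00875.
At $151.22/mo: n = ⌈−ln(1 − rB₀/P)/ln(1+r)⌉ = 60 payments (last $114.98); total interest = total paid − $7,014.00 = $2,022.96.
At $161.22/mo: 55 payments (last $160.65); total interest $1,852.53.
Interest saved = $2,022.96 − $1,852.53 = $170.43.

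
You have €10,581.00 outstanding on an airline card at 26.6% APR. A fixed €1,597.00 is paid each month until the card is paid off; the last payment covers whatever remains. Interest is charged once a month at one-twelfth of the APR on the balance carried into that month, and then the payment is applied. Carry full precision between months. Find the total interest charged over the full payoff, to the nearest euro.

€992

Monthly rate r = 26.6%/12 = 2.21667% = 0.0221667.
Payoff takes n = ⌈−ln(1 − rB₀/P)/ln(1+r)⌉ = ⌈7.245⌉ = 8 payments; the last is €394.19.
Total paid = 7·€1,597.00 + €394.19 = €11,573.19.
Total interest = total paid − principal = €11,573.19 − €10,581.00 = €992.19.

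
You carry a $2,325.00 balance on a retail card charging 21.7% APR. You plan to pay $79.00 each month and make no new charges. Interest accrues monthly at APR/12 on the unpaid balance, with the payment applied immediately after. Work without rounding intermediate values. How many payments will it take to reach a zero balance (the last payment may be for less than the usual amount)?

Monthly rate r = 21.7%/12 = 1.80833% = 0.0180833.
Recurrence: B ← B·(1+r) − $79.00.
Month 1: interest $42.04; balance after payment $2,288.04.
Month 2: interest $41.38; balance after payment $2,250.42.
Closed form: n = −ln(1 − rB₀/P)/ln(1+r) = −ln(0.4678)/ln(1.01808) ≈ 42.391, so the balance reaches zero during payment 43.

43 months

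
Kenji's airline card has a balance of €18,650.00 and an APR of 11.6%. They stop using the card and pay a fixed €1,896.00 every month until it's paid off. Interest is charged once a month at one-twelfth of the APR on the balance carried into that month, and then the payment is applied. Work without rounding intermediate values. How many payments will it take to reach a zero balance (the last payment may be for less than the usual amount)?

11 months

Monthly rate r = 11.6%/12 = 0.966667% = 0.00966667.
Recurrence: B ← B·(1+r) − €1,896.00.
Month 1: interest €180.28; balance after payment €16,934.28.
Month 2: interest €163.70; balance after payment €15,201.98.
Closed form: n = −ln(1 − rB₀/P)/ln(1+r) = −ln(0.90491)/ln(1.00967) ≈ 10.386, so the balance reaches zero during payment 11.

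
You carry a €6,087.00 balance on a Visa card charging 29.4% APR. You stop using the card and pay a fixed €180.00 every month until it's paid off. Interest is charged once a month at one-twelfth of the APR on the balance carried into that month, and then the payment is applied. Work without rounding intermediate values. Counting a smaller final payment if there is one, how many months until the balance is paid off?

73 payments

Monthly rate r = 29.4%/12 = 2.45% = 0.0245.
Recurrence: B ← B·(1+r) − €180.00.
Month 1: interest €149.13; balance after payment €6,056.13.
Month 2: interest €148.38; balance after payment €6,024.51.
Closed form: n = −ln(1 − rB₀/P)/ln(1+r) = −ln(0.17149)/ln(1.0245) ≈ 72.846, so the balance reaches zero during payment 73.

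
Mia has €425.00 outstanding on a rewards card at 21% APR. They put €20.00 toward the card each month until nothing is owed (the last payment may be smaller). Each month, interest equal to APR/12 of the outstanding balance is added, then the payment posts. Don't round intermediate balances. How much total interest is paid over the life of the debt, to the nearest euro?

Monthly rate r = 21%/12 = 1.75% = 0.0175.
Payoff takes n = ⌈−ln(1 − rB₀/P)/ln(1+r)⌉ = ⌈26.804⌉ = 27 payments; the last is €16.11.
Total paid = 26·€20.00 + €16.11 = €536.11.
Total interest = total paid − principal = €536.11 − €425.00 = €111.11.

€111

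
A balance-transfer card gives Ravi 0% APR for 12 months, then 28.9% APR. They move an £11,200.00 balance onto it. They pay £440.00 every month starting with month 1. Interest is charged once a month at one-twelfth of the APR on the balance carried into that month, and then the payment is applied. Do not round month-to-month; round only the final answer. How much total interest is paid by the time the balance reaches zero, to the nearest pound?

£1,322

Promo months 1–12 at r₀ = 0%/12 = 0; months 13+ at r₁ = 28.9%/12 = 0.0240833.
After month 12 (no interest yet): B = £11,200.00 − 12·£440.00 = £5,920.00.
Then at r₁ with £440.00/mo: n₂ = −ln(1 − r₁·B/P)/ln(1+r₁) ≈ 16.46 → 17 more payments.
Total paid = 28·£440.00 + £201.73 = £12,521.73; interest = £12,521.73 − £11,200.00 = £1,321.73.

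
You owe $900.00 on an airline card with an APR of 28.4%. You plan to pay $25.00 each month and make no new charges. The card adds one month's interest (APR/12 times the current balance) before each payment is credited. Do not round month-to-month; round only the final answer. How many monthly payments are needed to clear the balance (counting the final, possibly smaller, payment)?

Monthly rate r = 28.4%/12 = 2.36667% = 0.0236667.
Recurrence: B ← B·(1+r) − $25.00.
Month 1: interest $21.30; balance after payment $896.30.
Month 2: interest $21.21; balance after payment $892.51.
Closed form: n = −ln(1 − rB₀/P)/ln(1+r) = −ln(0.148)/ln(1.02367) ≈ 81.679, so the balance reaches zero during payment 82.

82 months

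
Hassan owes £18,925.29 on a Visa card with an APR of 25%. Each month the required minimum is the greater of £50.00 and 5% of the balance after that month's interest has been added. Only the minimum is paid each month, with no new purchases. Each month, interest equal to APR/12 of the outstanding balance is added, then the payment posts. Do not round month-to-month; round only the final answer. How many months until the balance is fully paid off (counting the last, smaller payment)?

122 months

Monthly rate r = 25%/12 = 2.08333% = 0.0208333.
While 5% of the post-interest balance exceeds £50.00, each month B ← (B·(1+r))·(1 − 0.05), i.e. B shrinks by the factor (1+r)·0.95 = 0.96979.
This holds for months 1–97. Entering month 98 the balance is £965.72; 5% of the post-interest balance is now below £50.00, so the flat £50.00 minimum applies from here.
From month 98 a fixed £50.00 at rate r clears £965.72 in 25 more payments. Total: 97 + 25 = 122 months.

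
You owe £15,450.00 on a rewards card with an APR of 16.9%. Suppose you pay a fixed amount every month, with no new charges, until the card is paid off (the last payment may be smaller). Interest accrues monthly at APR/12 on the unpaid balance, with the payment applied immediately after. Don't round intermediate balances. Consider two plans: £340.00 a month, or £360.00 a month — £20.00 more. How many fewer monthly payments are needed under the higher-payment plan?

7 fewer payments

Monthly rate r = 16.9%/12 = 1.40833% = 0.0140833.
At £340.00/mo: n = ⌈−ln(1 − rB₀/P)/ln(1+r)⌉ = 74 payments (last £15.61); total interest = total paid − £15,450.00 = £9,385.61.
At £360.00/mo: 67 payments (last £112.79); total interest £8,422.79.
Payments saved = 74 − 67 = 7.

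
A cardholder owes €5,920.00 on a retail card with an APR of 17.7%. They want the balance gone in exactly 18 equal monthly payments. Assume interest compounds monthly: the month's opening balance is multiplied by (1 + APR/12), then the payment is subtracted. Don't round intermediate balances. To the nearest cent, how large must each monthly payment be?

Monthly rate r = 17.7%/12 = 1.475% = 0.01475.
Level-payment amortization: P = B₀·r / (1 − (1+r)^(−n)) = 5920.00·0.01475 / (1 − 1.01475^(−18)).
Denominator 1 − (1+r)^(−18) = 0.231689232.
P = 87.32 / 0.231689232 ≈ 376.88.

€376.88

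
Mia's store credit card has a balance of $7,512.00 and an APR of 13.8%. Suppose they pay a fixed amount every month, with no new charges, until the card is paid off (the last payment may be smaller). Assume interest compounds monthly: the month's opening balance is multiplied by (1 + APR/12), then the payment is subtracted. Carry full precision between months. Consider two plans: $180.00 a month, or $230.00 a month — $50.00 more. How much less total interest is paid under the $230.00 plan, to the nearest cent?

Monthly rate r = 13.8%/12 = 1.15% = 0.0115.
At $180.00/mo: n = ⌈−ln(1 − rB₀/P)/ln(1+r)⌉ = 58 payments (last $32.24); total interest = total paid − $7,512.00 = $2,780.24.
At $230.00/mo: 42 payments (last $43.54); total interest $1,961.54.
Interest saved = $2,780.24 − $1,961.54 = $818.70.

$818.70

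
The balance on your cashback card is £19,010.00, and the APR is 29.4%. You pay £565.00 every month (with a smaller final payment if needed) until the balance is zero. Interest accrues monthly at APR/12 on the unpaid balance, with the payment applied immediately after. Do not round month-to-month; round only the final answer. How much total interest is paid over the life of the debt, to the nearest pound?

£21,587

Monthly rate r = 29.4%/12 = 2.45% = 0.0245.
Payoff takes n = ⌈−ln(1 − rB₀/P)/ln(1+r)⌉ = ⌈71.851⌉ = 72 payments; the last is £481.73.
Total paid = 71·£565.00 + £481.73 = £40,596.73.
Total interest = total paid − principal = £40,596.73 − £19,010.00 = £21,586.73.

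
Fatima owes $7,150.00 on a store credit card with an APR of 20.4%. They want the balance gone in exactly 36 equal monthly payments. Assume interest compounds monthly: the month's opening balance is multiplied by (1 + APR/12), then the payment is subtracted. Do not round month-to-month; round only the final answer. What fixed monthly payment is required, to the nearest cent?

$267.18

Monthly rate r = 20.4%/12 = 1.7% = 0.017.
Level-payment amortization: P = B₀·r / (1 − (1+r)^(−n)) = 7150.00·0.017 / (1 − 1.017^(−36)).
Denominator 1 − (1+r)^(−36) = 0.454938264.
P = 121.55 / 0.454938264 ≈ 267.18.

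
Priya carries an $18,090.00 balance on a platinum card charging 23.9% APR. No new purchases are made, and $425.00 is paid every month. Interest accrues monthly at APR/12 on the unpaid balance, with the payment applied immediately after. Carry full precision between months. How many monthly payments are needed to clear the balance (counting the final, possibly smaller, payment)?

Monthly rate r = 23.9%/12 = 1.99167% = 0.0199167.
Recurrence: B ← B·(1+r) − $425.00.
Month 1: interest $360.29; balance after payment $18,025.29.
Month 2: interest $359.00; balance after payment $17,959.30.
Closed form: n = −ln(1 − rB₀/P)/ln(1+r) = −ln(0.15225)/ln(1.01992) ≈ 95.442, so the balance reaches zero during payment 96.

96 payments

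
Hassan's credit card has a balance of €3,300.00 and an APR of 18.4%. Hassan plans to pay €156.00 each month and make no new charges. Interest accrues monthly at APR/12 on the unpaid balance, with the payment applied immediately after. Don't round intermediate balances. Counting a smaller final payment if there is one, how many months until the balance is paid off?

Monthly rate r = 18.4%/12 = 1.53333% = 0.0153333.
Recurrence: B ← B·(1+r) − €156.00.
Month 1: interest €50.60; balance after payment €3,194.60.
Month 2: interest €48.98; balance after payment €3,087.58.
Closed form: n = −ln(1 − rB₀/P)/ln(1+r) = −ln(0.67564)/ln(1.01533) ≈ 25.767, so the balance reaches zero during payment 26.

26 payments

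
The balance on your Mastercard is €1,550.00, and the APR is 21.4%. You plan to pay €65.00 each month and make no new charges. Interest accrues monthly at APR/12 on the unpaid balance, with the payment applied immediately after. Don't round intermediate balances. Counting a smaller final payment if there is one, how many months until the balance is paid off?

32 payments

Monthly rate r = 21.4%/12 = 1.78333% = 0.0178333.
Recurrence: B ← B·(1+r) − €65.00.
Month 1: interest €27.64; balance after payment €1,512.64.
Month 2: interest €26.98; balance after payment €1,474.62.
Closed form: n = −ln(1 − rB₀/P)/ln(1+r) = −ln(0.57474)/ln(1.01783) ≈ 31.332, so the balance reaches zero during payment 32.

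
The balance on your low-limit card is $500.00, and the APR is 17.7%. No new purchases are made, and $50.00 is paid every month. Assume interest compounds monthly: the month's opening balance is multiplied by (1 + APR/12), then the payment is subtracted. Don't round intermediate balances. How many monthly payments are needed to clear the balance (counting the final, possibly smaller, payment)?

11 months

Monthly rate r = 17.7%/12 = 1.475% = 0.01475.
Recurrence: B ← B·(1+r) − $50.00.
Month 1: interest $7.38; balance after payment $457.38.
Month 2: interest $6.75; balance after payment $414.12.
Closed form: n = −ln(1 − rB₀/P)/ln(1+r) = −ln(0.8525)/ln(1.01475) ≈ 10.899, so the balance reaches zero during payment 11.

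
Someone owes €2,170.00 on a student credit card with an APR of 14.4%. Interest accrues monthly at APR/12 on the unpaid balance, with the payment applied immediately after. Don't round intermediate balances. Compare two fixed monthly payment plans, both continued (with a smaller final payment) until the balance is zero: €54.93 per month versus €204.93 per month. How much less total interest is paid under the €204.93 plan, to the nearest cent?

Monthly rate r = 14.4%/12 = 1.2% = 0.012.
At €54.93/mo: n = ⌈−ln(1 − rB₀/P)/ln(1+r)⌉ = 54 payments (last €47.70); total interest = total paid − €2,170.00 = €788.99.
At €204.93/mo: 12 payments (last €80.75); total interest €164.98.
Interest saved = €788.99 − €164.98 = €624.01.

€624.01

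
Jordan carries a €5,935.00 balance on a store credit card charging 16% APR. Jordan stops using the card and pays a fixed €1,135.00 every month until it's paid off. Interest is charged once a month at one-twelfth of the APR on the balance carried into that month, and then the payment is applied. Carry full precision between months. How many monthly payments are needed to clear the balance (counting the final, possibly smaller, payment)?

6 months

Monthly rate r = 16%/12 = 1.33333% = 0.0133333.
Recurrence: B ← B·(1+r) − €1,135.00.
Month 1: interest €79.13; balance after payment €4,879.13.
Month 2: interest €65.06; balance after payment €3,809.19.
Month 3: interest €50.79; balance after payment €2,724.98.
Month 4: interest €36.33; balance after payment €1,626.31.
Month 5: interest €21.68; balance after payment €512.99.
Month 6: interest €6.84; balance after payment €0.00.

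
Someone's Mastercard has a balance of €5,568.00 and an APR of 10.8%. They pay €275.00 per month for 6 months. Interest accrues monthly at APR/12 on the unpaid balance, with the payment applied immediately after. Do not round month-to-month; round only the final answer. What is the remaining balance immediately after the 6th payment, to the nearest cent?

€4,187.95

Monthly rate r = 10.8%/12 = 0.9% = 0.009.
Each month: B ← B·(1+r) − €275.00.
Month 1: interest €50.11; balance after payment €5,343.11.
Month 2: interest €48.09; balance after payment €5,116.20.
Month 3: interest €46.05; balance after payment €4,887.25.
Month 4: interest €43.99; balance after payment €4,656.23.
Month 5: interest €41.91; balance after payment €4,423.14.
Month 6: interest €39.81; balance after payment €4,187.95.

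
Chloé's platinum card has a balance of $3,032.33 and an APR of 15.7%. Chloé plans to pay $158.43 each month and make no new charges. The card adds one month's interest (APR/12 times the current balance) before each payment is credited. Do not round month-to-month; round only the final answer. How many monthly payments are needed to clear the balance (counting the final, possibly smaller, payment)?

23 months

Monthly rate r = 15.7%/12 = 1.30833% = 0.0130833.
Recurrence: B ← B·(1+r) − $158.43.
Month 1: interest $39.67; balance after payment $2,913.57.
Month 2: interest $38.12; balance after payment $2,793.26.
Closed form: n = −ln(1 − rB₀/P)/ln(1+r) = −ln(0.74959)/ln(1.01308) ≈ 22.174, so the balance reaches zero during payment 23.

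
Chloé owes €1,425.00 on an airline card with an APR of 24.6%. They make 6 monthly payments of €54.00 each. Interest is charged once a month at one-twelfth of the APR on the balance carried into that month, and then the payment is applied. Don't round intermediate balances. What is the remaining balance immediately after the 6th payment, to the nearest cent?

€1,268.44

Monthly rate r = 24.6%/12 = 2.05% = 0.0205.
Each month: B ← B·(1+r) − €54.00.
Month 1: interest €29.21; balance after payment €1,400.21.
Month 2: interest €28.70; balance after payment €1,374.92.
Month 3: interest €28.19; balance after payment €1,349.10.
Month 4: interest €27.66; balance after payment €1,322.76.
Month 5: interest €27.12; balance after payment €1,295.88.
Month 6: interest €26.57; balance after payment €1,268.44.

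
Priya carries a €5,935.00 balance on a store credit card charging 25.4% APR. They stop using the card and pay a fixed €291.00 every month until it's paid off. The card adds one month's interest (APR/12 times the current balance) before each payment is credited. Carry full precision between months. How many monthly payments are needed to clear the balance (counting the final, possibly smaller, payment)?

Monthly rate r = 25.4%/12 = 2.11667% = 0.0211667.
Recurrence: B ← B·(1+r) − €291.00.
Month 1: interest €125.62; balance after payment €5,769.62.
Month 2: interest €122.12; balance after payment €5,600.75.
Closed form: n = −ln(1 − rB₀/P)/ln(1+r) = −ln(0.5683)/ln(1.02117) ≈ 26.979, so the balance reaches zero during payment 27.

27 months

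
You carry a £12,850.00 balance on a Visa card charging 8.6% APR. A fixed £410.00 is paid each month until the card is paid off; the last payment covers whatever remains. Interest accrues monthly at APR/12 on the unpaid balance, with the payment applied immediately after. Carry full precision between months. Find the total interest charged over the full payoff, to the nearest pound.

Monthly rate r = 8.6%/12 = 0.716667% = 0.00716667.
Payoff takes n = ⌈−ln(1 − rB₀/P)/ln(1+r)⌉ = ⌈35.624⌉ = 36 payments; the last is £256.14.
Total paid = 35·£410.00 + £256.14 = £14,606.14.
Total interest = total paid − principal = £14,606.14 − £12,850.00 = £1,756.14.

£1,756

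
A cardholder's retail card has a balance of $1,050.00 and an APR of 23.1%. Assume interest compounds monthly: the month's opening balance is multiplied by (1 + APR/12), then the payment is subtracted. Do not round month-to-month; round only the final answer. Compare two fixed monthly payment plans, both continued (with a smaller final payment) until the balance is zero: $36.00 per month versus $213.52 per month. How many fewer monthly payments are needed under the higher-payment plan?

38 fewer payments

Monthly rate r = 23.1%/12 = 1.925% = 0.01925.
At $36.00/mo: n = ⌈−ln(1 − rB₀/P)/ln(1+r)⌉ = 44 payments (last $8.40); total interest = total paid − $1,050.00 = $506.40.
At $213.52/mo: 6 payments (last $46.40); total interest $64.00.
Payments saved = 44 − 6 = 38.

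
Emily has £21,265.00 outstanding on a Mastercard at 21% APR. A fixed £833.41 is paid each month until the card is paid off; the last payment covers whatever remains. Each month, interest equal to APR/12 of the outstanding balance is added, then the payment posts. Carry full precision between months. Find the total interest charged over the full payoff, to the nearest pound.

£7,152

Monthly rate r = 21%/12 = 1.75% = 0.0175.
Payoff takes n = ⌈−ln(1 − rB₀/P)/ln(1+r)⌉ = ⌈34.097⌉ = 35 payments; the last is £81.49.
Total paid = 34·£833.41 + £81.49 = £28,417.43.
Total interest = total paid − principal = £28,417.43 − £21,265.00 = £7,152.43.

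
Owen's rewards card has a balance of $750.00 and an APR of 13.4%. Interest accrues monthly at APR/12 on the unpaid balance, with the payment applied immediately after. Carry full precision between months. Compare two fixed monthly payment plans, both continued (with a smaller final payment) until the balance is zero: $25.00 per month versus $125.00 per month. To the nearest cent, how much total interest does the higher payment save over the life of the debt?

Monthly rate r = 13.4%/12 = 1.11667% = 0.0111667.
At $25.00/mo: n = ⌈−ln(1 − rB₀/P)/ln(1+r)⌉ = 37 payments (last $18.48); total interest = total paid − $750.00 = $168.48.
At $125.00/mo: 7 payments (last $30.76); total interest $30.76.
Interest saved = $168.48 − $30.76 = $137.72.

$137.72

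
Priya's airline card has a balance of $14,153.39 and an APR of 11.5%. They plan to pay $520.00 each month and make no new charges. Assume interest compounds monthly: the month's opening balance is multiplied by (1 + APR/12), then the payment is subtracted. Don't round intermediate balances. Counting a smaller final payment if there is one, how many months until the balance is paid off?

Monthly rate r = 11.5%/12 = 0.958333% = 0.00958333.
Recurrence: B ← B·(1+r) − $520.00.
Month 1: interest $135.64; balance after payment $13,769.03.
Month 2: interest $131.95; balance after payment $13,380.98.
Closed form: n = −ln(1 − rB₀/P)/ln(1+r) = −ln(0.73916)/ln(1.00958) ≈ 31.689, so the balance reaches zero during payment 32.

32 payments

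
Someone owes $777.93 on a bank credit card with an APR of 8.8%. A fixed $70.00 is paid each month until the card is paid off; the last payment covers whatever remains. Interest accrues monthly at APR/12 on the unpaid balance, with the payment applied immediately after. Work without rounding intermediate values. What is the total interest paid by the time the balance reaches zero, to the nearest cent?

$36.57

Monthly rate r = 8.8%/12 = 0.733333% = 0.00733333.
Payoff takes n = ⌈−ln(1 − rB₀/P)/ln(1+r)⌉ = ⌈11.635⌉ = 12 payments; the last is $44.50.
Total paid = 11·$70.00 + $44.50 = $814.50.
Total interest = total paid − principal = $814.50 − $777.93 = $36.57.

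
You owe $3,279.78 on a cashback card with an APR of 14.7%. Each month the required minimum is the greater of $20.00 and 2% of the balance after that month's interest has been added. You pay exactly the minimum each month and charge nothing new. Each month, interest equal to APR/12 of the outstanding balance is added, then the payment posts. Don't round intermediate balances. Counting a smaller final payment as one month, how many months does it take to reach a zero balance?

Monthly rate r = 14.7%/12 = 1.225% = 0.01225.
While 2% of the post-interest balance exceeds $20.00, each month B ← (B·(1+r))·(1 − 0.02), i.e. B shrinks by the factor (1+r)·0.98 = 0.99201.
This holds for months 1–150. Entering month 151 the balance is $983.84; 2% of the post-interest balance is now below $20.00, so the flat $20.00 minimum applies from here.
From month 151 a fixed $20.00 at rate r clears $983.84 in 76 more payments. Total: 150 + 76 = 226 months.

226 months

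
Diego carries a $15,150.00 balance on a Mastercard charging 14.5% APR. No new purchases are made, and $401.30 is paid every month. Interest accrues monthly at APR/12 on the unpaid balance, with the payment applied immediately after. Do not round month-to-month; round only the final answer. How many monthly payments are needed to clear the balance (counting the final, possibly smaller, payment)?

51 months

Monthly rate r = 14.5%/12 = 1.20833% = 0.0120833.
Recurrence: B ← B·(1+r) − $401.30.
Month 1: interest $183.06; balance after payment $14,931.76.
Month 2: interest $180.43; balance after payment $14,710.89.
Closed form: n = −ln(1 − rB₀/P)/ln(1+r) = −ln(0.54383)/ln(1.01208) ≈ 50.714, so the balance reaches zero during payment 51.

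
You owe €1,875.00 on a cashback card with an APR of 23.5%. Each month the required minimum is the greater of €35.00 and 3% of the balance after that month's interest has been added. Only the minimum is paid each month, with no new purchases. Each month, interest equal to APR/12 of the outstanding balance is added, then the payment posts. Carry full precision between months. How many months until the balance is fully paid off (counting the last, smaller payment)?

98 months

Monthly rate r = 23.5%/12 = 1.95833% = 0.0195833.
While 3% of the post-interest balance exceeds €35.00, each month B ← (B·(1+r))·(1 − 0.03), i.e. B shrinks by the factor (1+r)·0.97 = 0.989.
This holds for months 1–45. Entering month 46 the balance is €1,139.60; 3% of the post-interest balance is now below €35.00, so the flat €35.00 minimum applies from here.
From month 46 a fixed €35.00 at rate r clears €1,139.60 in 53 more payments. Total: 45 + 53 = 98 months.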